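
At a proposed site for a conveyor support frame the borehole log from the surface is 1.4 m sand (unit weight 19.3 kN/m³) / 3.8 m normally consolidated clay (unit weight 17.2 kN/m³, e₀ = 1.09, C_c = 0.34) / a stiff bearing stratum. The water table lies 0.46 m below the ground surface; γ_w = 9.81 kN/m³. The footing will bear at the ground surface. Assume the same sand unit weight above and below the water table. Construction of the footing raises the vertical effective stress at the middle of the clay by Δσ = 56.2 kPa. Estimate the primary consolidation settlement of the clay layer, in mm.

Mid-depth of clay below the ground surface: z = 1.4 + 3.8/2 = 3.3 m.
Total vertical stress at mid-clay: σ_v = 19.3×1.4 + 17.2×1.9 = 59.7 kPa.
Pore pressure: u = 9.81×(3.3 − 0.46) = 27.86 kPa.
Initial effective stress: σ'_0 = σ_v − u = 59.7 − 27.86 = 31.84 kPa.
Final effective stress: σ'_f = σ'_0 + Δσ = 31.84 + 56.2 = 88.04 kPa.
Normally consolidated clay, so the full stress increment lies on the virgin compression line:
S_c = C_c·H/(1+e₀)·log₁₀(σ'_f/σ'_0) = 0.34×3.8/(1+1.09)×log₁₀(88.04/31.84)
    = 0.61818 × 0.44171 = 0.2731 m

S_c ≈ 273 mm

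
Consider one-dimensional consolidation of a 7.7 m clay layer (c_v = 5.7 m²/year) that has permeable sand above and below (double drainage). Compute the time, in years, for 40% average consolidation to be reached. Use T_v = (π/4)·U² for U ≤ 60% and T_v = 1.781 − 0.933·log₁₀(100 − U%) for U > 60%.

Drainage path length: H_d = H/2 = 3.85 m (double drainage).
U ≤ 60%: T_v = (π/4)·U² = (π/4)×0.4² = 0.12566.
t = T_v·H_d²/c_v = 0.12566×3.85²/5.7 = 0.3268 years.

t ≈ 0.327 years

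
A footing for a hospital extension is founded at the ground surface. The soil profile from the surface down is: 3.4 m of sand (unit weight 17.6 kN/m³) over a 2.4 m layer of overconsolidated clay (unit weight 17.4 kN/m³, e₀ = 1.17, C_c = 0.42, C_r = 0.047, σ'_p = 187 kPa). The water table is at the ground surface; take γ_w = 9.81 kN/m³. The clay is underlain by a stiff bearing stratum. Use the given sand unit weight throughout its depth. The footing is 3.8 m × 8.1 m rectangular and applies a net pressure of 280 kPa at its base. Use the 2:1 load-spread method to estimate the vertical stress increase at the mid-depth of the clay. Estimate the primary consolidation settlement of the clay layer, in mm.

S_c ≈ 26.7 mm

Mid-depth of clay below the ground surface: z = 3.4 + 2.4/2 = 4.6 m.
Total vertical stress at mid-clay: σ_v = 17.6×3.4 + 17.4×1.2 = 80.72 kPa.
Pore pressure: u = 9.81×(4.6 − 0) = 45.126 kPa.
Initial effective stress: σ'_0 = σ_v − u = 80.72 − 45.126 = 35.594 kPa.
Stress increase at mid-clay by the 2:1 spreading method:
Δσ = qBL/((B+z)(L+z)) = 280×3.8×8.1/((3.8+4.6)(8.1+4.6)) = 80.787 kPa
Final effective stress: σ'_f = 35.594 + 80.787 = 116.38 kPa.
σ'_f = 116.38 ≤ σ'_p = 187 kPa, so the clay remains overconsolidated and only the recompression index applies:
S_c = C_r·H/(1+e₀)·log₁₀(σ'_f/σ'_0) = 0.047×2.4/2.17×log₁₀(116.38/35.594)
    = 0.051982 × 0.5145 = 0.02674 m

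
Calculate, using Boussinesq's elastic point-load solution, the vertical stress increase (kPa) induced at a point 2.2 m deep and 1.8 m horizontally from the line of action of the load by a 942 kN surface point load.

Δσ_z ≈ 25.8 kPa

Boussinesq vertical stress below a point load on an elastic half-space:
Δσ_z = 3P/(2πz²) · [1 + (r/z)²]^(−5/2)
r/z = 1.8/2.2 = 0.81818; [1+(r/z)²]^(−5/2) = 0.27771.
Δσ_z = 3×942/(2π×2.2²) × 0.27771 = 92.928 × 0.27771 = 25.81 kPa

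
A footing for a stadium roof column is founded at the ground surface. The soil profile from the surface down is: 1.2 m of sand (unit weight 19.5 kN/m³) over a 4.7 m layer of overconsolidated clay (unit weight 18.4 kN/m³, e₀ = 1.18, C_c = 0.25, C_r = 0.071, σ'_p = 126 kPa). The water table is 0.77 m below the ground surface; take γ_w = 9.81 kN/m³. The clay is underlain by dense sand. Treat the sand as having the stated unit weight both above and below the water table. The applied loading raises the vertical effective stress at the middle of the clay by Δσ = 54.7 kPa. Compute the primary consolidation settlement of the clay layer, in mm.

Mid-depth of clay below the ground surface: z = 1.2 + 4.7/2 = 3.55 m.
Total vertical stress at mid-clay: σ_v = 19.5×1.2 + 18.4×2.35 = 66.64 kPa.
Pore pressure: u = 9.81×(3.55 − 0.77) = 27.272 kPa.
Initial effective stress: σ'_0 = σ_v − u = 66.64 − 27.272 = 39.368 kPa.
Final effective stress: σ'_f = 39.368 + 54.7 = 94.068 kPa.
σ'_f = 94.068 ≤ σ'_p = 126 kPa, so the clay remains overconsolidated and only the recompression index applies:
S_c = C_r·H/(1+e₀)·log₁₀(σ'_f/σ'_0) = 0.071×4.7/2.18×log₁₀(94.068/39.368)
    = 0.15308 × 0.3783 = 0.05791 m

S_c ≈ 57.9 mm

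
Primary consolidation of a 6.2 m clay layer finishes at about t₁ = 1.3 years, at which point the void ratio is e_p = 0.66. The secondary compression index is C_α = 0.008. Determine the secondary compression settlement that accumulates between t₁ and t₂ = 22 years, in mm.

S_s ≈ 36.7 mm

Secondary compression: S_s = C_α·H/(1+e_p)·log₁₀(t₂/t₁)
S_s = 0.008×6.2/(1+0.66)×log₁₀(22/1.3)
    = 0.02988 × 1.228 = 0.03671 m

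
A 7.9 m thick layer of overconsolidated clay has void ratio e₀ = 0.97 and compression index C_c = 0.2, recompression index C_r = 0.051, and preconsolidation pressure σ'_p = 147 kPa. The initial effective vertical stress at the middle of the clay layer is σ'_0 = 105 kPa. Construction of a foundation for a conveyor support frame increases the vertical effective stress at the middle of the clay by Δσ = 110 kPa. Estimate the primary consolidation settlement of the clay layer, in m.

S_c ≈ 0.162 m

Final effective stress: σ'_f = 105 + 110 = 215 kPa.
σ'_f = 215 > σ'_p = 147 kPa, so the stress path crosses the preconsolidation pressure — recompression up to σ'_p, then virgin compression beyond:
S_c = H/(1+e₀)·[C_r·log₁₀(σ'_p/σ'_0) + C_c·log₁₀(σ'_f/σ'_p)]
    = 7.9/1.97 × [0.051×log₁₀(147/105) + 0.2×log₁₀(215/147)]
    = 4.0102 × [0.0074525 + 0.033024] = 0.1623 m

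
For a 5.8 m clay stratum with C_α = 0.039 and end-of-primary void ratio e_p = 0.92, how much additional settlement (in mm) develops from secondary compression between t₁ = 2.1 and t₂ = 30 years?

S_s ≈ 136 mm

Secondary compression: S_s = C_α·H/(1+e_p)·log₁₀(t₂/t₁)
S_s = 0.039×5.8/(1+0.92)×log₁₀(30/2.1)
    = 0.1178 × 1.155 = 0.1361 m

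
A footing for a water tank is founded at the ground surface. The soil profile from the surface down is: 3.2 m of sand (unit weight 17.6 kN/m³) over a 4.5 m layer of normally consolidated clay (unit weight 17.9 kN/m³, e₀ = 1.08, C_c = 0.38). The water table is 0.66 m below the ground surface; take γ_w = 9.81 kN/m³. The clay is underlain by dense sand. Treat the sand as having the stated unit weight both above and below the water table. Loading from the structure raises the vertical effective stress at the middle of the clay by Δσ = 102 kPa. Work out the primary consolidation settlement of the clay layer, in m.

Mid-depth of clay below the ground surface: z = 3.2 + 4.5/2 = 5.45 m.
Total vertical stress at mid-clay: σ_v = 17.6×3.2 + 17.9×2.25 = 96.595 kPa.
Pore pressure: u = 9.81×(5.45 − 0.66) = 46.99 kPa.
Initial effective stress: σ'_0 = σ_v − u = 96.595 − 46.99 = 49.605 kPa.
Final effective stress: σ'_f = σ'_0 + Δσ = 49.605 + 102 = 151.6 kPa.
Normally consolidated clay, so the full stress increment lies on the virgin compression line:
S_c = C_c·H/(1+e₀)·log₁₀(σ'_f/σ'_0) = 0.38×4.5/(1+1.08)×log₁₀(151.6/49.605)
    = 0.82212 × 0.48517 = 0.3989 m

S_c ≈ 0.399 m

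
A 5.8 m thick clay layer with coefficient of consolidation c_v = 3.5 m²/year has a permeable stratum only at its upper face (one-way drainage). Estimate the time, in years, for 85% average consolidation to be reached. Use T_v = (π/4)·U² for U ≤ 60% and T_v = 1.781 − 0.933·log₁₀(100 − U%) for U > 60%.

Drainage path length: H_d = H = 5.8 m (single drainage).
U > 60%: T_v = 1.781 − 0.933·log₁₀(100 − 85) = 0.68371.
t = T_v·H_d²/c_v = 0.68371×5.8²/3.5 = 6.571 years.

t ≈ 6.57 years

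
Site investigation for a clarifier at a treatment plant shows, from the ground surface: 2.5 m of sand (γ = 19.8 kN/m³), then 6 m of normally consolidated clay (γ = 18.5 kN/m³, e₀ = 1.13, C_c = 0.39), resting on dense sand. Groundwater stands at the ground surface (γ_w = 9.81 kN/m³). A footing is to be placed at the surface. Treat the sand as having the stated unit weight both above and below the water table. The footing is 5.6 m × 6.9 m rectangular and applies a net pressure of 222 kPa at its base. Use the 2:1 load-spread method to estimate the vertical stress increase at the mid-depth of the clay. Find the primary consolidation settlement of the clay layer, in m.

Mid-depth of clay below the ground surface: z = 2.5 + 6/2 = 5.5 m.
Total vertical stress at mid-clay: σ_v = 19.8×2.5 + 18.5×3 = 105 kPa.
Pore pressure: u = 9.81×(5.5 − 0) = 53.955 kPa.
Initial effective stress: σ'_0 = σ_v − u = 105 − 53.955 = 51.045 kPa.
Stress increase at mid-clay by the 2:1 spreading method:
Δσ = qBL/((B+z)(L+z)) = 222×5.6×6.9/((5.6+5.5)(6.9+5.5)) = 62.323 kPa
Final effective stress: σ'_f = σ'_0 + Δσ = 51.045 + 62.323 = 113.37 kPa.
Normally consolidated clay, so the full stress increment lies on the virgin compression line:
S_c = C_c·H/(1+e₀)·log₁₀(σ'_f/σ'_0) = 0.39×6/(1+1.13)×log₁₀(113.37/51.045)
    = 1.0986 × 0.34654 = 0.3807 m

S_c ≈ 0.381 m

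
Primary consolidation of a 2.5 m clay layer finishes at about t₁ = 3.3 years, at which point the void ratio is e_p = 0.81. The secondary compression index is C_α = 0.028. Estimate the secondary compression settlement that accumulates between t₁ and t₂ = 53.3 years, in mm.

S_s ≈ 46.7 mm

Secondary compression: S_s = C_α·H/(1+e_p)·log₁₀(t₂/t₁)
S_s = 0.028×2.5/(1+0.81)×log₁₀(53.3/3.3)
    = 0.03867 × 1.208 = 0.04673 m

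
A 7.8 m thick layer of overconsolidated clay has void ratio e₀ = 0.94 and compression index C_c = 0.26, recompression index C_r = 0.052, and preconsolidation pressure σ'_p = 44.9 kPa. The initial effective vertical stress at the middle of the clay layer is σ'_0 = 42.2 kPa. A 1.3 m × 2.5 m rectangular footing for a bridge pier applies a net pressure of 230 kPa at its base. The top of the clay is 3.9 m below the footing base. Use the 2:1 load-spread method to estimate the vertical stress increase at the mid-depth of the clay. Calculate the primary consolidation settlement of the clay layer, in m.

S_c ≈ 0.0561 m

Mid-depth of clay below the footing base: z = 3.9 + 7.8/2 = 7.8 m.
Stress increase at mid-clay by the 2:1 spreading method:
Δσ = qBL/((B+z)(L+z)) = 230×1.3×2.5/((1.3+7.8)(2.5+7.8)) = 7.975 kPa
Final effective stress: σ'_f = 42.2 + 7.975 = 50.175 kPa.
σ'_f = 50.175 > σ'_p = 44.9 kPa, so the stress path crosses the preconsolidation pressure — recompression up to σ'_p, then virgin compression beyond:
S_c = H/(1+e₀)·[C_r·log₁₀(σ'_p/σ'_0) + C_c·log₁₀(σ'_f/σ'_p)]
    = 7.8/1.94 × [0.052×log₁₀(44.9/42.2) + 0.26×log₁₀(50.175/44.9)]
    = 4.0206 × [0.0014006 + 0.012543] = 0.05606 m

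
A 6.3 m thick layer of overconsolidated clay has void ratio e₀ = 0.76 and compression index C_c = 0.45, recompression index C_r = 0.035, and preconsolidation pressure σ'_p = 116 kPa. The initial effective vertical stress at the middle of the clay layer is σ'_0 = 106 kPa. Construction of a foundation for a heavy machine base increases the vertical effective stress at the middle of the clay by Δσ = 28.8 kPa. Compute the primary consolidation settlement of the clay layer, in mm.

Final effective stress: σ'_f = 106 + 28.8 = 134.8 kPa.
σ'_f = 134.8 > σ'_p = 116 kPa, so the stress path crosses the preconsolidation pressure — recompression up to σ'_p, then virgin compression beyond:
S_c = H/(1+e₀)·[C_r·log₁₀(σ'_p/σ'_0) + C_c·log₁₀(σ'_f/σ'_p)]
    = 6.3/1.76 × [0.035×log₁₀(116/106) + 0.45×log₁₀(134.8/116)]
    = 3.5795 × [0.0013703 + 0.029354] = 0.11 m

S_c ≈ 110 mm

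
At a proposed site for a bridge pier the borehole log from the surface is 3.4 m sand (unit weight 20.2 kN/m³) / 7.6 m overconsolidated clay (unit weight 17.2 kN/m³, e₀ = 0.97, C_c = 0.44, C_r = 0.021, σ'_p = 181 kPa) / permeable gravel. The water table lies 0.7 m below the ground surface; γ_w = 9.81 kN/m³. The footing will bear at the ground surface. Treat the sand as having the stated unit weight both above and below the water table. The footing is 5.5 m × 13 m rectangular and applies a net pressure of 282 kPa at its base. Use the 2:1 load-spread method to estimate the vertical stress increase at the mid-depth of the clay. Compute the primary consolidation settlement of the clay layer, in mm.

Mid-depth of clay below the ground surface: z = 3.4 + 7.6/2 = 7.2 m.
Total vertical stress at mid-clay: σ_v = 20.2×3.4 + 17.2×3.8 = 134.04 kPa.
Pore pressure: u = 9.81×(7.2 − 0.7) = 63.765 kPa.
Initial effective stress: σ'_0 = σ_v − u = 134.04 − 63.765 = 70.275 kPa.
Stress increase at mid-clay by the 2:1 spreading method:
Δσ = qBL/((B+z)(L+z)) = 282×5.5×13/((5.5+7.2)(13+7.2)) = 78.596 kPa
Final effective stress: σ'_f = 70.275 + 78.596 = 148.87 kPa.
σ'_f = 148.87 ≤ σ'_p = 181 kPa, so the clay remains overconsolidated and only the recompression index applies:
S_c = C_r·H/(1+e₀)·log₁₀(σ'_f/σ'_0) = 0.021×7.6/1.97×log₁₀(148.87/70.275)
    = 0.081016 × 0.32601 = 0.02641 m

S_c ≈ 26.4 mm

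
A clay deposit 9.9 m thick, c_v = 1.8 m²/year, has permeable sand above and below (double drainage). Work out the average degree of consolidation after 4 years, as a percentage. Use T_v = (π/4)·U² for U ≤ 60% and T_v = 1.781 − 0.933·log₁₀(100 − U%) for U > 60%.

Drainage path length: H_d = H/2 = 4.95 m (double drainage).
T_v = c_v·t/H_d² = 1.8×4/4.95² = 0.29385.
T_v = 0.29385 corresponds to the U > 60% branch:
U = 1 − 10^((1.781 − T_v)/0.933)/100 = 0.6074

U ≈ 60.7 %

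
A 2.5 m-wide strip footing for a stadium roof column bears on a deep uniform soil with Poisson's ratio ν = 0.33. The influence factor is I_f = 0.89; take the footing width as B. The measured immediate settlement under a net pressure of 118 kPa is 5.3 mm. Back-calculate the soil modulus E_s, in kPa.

E_s ≈ 44100 kPa

S_e = q·B·(1−ν²)/E_s · I_f  ⇒  E_s = q·B·(1−ν²)·I_f / S_e.
E_s = 118 × 2.5 × 0.8911 × 0.89 / 0.0053 = 44140 kPa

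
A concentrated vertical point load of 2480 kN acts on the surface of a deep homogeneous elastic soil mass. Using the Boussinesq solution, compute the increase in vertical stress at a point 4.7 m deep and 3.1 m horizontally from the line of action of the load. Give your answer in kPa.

Boussinesq vertical stress below a point load on an elastic half-space:
Δσ_z = 3P/(2πz²) · [1 + (r/z)²]^(−5/2)
r/z = 3.1/4.7 = 0.65957; [1+(r/z)²]^(−5/2) = 0.40536.
Δσ_z = 3×2480/(2π×4.7²) × 0.40536 = 53.604 × 0.40536 = 21.73 kPa

Δσ_z ≈ 21.7 kPa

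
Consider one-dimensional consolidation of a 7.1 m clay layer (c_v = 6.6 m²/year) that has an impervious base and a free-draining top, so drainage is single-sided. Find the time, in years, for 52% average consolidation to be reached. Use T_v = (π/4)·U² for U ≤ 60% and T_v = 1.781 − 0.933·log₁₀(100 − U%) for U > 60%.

Drainage path length: H_d = H = 7.1 m (single drainage).
U ≤ 60%: T_v = (π/4)·U² = (π/4)×0.52² = 0.21237.
t = T_v·H_d²/c_v = 0.21237×7.1²/6.6 = 1.622 years.

t ≈ 1.62 years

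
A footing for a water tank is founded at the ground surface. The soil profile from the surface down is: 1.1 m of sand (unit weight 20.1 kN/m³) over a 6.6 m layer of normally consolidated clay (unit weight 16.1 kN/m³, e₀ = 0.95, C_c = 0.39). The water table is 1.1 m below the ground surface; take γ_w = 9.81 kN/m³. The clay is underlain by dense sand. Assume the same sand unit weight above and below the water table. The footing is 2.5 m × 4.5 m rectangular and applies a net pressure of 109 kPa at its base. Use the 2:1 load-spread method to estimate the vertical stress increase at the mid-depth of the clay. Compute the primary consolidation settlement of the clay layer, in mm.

S_c ≈ 219 mm

Mid-depth of clay below the ground surface: z = 1.1 + 6.6/2 = 4.4 m.
Total vertical stress at mid-clay: σ_v = 20.1×1.1 + 16.1×3.3 = 75.24 kPa.
Pore pressure: u = 9.81×(4.4 − 1.1) = 32.373 kPa.
Initial effective stress: σ'_0 = σ_v − u = 75.24 − 32.373 = 42.867 kPa.
Stress increase at mid-clay by the 2:1 spreading method:
Δσ = qBL/((B+z)(L+z)) = 109×2.5×4.5/((2.5+4.4)(4.5+4.4)) = 19.968 kPa
Final effective stress: σ'_f = σ'_0 + Δσ = 42.867 + 19.968 = 62.835 kPa.
Normally consolidated clay, so the full stress increment lies on the virgin compression line:
S_c = C_c·H/(1+e₀)·log₁₀(σ'_f/σ'_0) = 0.39×6.6/(1+0.95)×log₁₀(62.835/42.867)
    = 1.32 × 0.16608 = 0.2192 m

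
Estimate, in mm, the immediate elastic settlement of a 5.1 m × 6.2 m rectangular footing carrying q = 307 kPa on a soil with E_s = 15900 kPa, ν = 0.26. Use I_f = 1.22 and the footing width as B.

Immediate (elastic) settlement: S_e = q·B·(1−ν²)/E_s · I_f.
S_e = 307 × 5.1 × (1 − 0.26²) / 15900 × 1.22
    = 307 × 5.1 × 0.9324 / 15900 × 1.22
    = 0.112 m = 112 mm

S_e ≈ 112 mm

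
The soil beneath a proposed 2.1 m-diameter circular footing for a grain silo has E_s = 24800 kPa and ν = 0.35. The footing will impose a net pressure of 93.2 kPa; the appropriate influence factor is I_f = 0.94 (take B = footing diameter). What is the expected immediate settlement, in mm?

Immediate (elastic) settlement: S_e = q·B·(1−ν²)/E_s · I_f.
S_e = 93.2 × 2.1 × (1 − 0.35²) / 24800 × 0.94
    = 93.2 × 2.1 × 0.8775 / 24800 × 0.94
    = 0.00651 m = 6.51 mm

S_e ≈ 6.51 mm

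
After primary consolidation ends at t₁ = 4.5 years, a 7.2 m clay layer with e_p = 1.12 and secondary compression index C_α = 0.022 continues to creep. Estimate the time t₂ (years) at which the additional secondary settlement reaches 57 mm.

t₂ ≈ 26.1 years

S_s = C_α·H/(1+e_p)·log₁₀(t₂/t₁) ⇒ log₁₀(t₂/t₁) = S_s·(1+e_p)/(C_α·H).
log₁₀(t₂/t₁) = 0.057 × (1+1.12) / (0.022×7.2) = 0.7629
t₂ = t₁ × 10^0.7629 = 4.5 × 5.793 = 26.07 years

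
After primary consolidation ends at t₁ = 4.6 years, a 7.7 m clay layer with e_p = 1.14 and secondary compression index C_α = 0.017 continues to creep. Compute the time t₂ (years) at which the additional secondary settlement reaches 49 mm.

t₂ ≈ 29.1 years

S_s = C_α·H/(1+e_p)·log₁₀(t₂/t₁) ⇒ log₁₀(t₂/t₁) = S_s·(1+e_p)/(C_α·H).
log₁₀(t₂/t₁) = 0.049 × (1+1.14) / (0.017×7.7) = 0.8011
t₂ = t₁ × 10^0.8011 = 4.6 × 6.325 = 29.1 years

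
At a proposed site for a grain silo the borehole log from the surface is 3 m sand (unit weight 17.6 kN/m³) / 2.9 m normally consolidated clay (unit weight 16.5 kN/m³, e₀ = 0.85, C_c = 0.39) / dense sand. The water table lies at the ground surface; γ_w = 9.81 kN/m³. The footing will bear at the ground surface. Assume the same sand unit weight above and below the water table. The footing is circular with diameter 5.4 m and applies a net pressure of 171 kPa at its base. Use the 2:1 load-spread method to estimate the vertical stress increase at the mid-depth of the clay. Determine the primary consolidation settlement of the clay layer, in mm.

S_c ≈ 249 mm

Mid-depth of clay below the ground surface: z = 3 + 2.9/2 = 4.45 m.
Total vertical stress at mid-clay: σ_v = 17.6×3 + 16.5×1.45 = 76.725 kPa.
Pore pressure: u = 9.81×(4.45 − 0) = 43.655 kPa.
Initial effective stress: σ'_0 = σ_v − u = 76.725 − 43.655 = 33.07 kPa.
Stress increase at mid-clay by the 2:1 spreading method:
Δσ ≈ qD²/(D+z)² = 171×5.4²/(5.4+4.45)² = 51.394 kPa
Final effective stress: σ'_f = σ'_0 + Δσ = 33.07 + 51.394 = 84.464 kPa.
Normally consolidated clay, so the full stress increment lies on the virgin compression line:
S_c = C_c·H/(1+e₀)·log₁₀(σ'_f/σ'_0) = 0.39×2.9/(1+0.85)×log₁₀(84.464/33.07)
    = 0.61135 × 0.40724 = 0.249 m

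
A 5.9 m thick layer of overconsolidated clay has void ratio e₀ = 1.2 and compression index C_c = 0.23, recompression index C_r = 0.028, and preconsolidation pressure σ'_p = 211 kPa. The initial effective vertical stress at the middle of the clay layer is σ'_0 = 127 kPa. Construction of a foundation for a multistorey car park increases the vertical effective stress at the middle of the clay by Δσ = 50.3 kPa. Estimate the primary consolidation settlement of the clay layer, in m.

Final effective stress: σ'_f = 127 + 50.3 = 177.3 kPa.
σ'_f = 177.3 ≤ σ'_p = 211 kPa, so the clay remains overconsolidated and only the recompression index applies:
S_c = C_r·H/(1+e₀)·log₁₀(σ'_f/σ'_0) = 0.028×5.9/2.2×log₁₀(177.3/127)
    = 0.07509 × 0.14491 = 0.01088 m

S_c ≈ 0.0109 m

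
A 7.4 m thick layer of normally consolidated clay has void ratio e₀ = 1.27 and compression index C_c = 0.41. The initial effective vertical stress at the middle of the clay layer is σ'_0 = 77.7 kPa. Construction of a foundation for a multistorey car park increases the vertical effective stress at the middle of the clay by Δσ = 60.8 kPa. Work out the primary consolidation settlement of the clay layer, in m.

Final effective stress: σ'_f = σ'_0 + Δσ = 77.7 + 60.8 = 138.5 kPa.
Normally consolidated clay, so the full stress increment lies on the virgin compression line:
S_c = C_c·H/(1+e₀)·log₁₀(σ'_f/σ'_0) = 0.41×7.4/(1+1.27)×log₁₀(138.5/77.7)
    = 1.3366 × 0.25103 = 0.3355 m

S_c ≈ 0.336 m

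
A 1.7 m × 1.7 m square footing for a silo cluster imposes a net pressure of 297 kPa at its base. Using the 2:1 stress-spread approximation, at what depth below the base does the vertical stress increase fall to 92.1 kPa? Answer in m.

2:1 spreading — at depth z the loaded area has grown by z in each plan dimension:
qB²/(B+z)² = Δσ_z ⇒ z = B(√(q/Δσ_z) − 1) = 1.7×(√(297/92.1) − 1) = 1.353 m

z ≈ 1.35 m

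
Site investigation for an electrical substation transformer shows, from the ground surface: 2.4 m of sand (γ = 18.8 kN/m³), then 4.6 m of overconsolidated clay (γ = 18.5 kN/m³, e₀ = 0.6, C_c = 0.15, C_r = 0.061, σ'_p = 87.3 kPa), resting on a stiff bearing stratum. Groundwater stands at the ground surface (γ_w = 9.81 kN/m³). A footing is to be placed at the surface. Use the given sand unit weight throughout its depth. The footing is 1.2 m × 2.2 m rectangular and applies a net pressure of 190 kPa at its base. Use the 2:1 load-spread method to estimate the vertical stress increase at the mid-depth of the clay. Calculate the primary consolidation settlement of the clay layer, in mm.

Mid-depth of clay below the ground surface: z = 2.4 + 4.6/2 = 4.7 m.
Total vertical stress at mid-clay: σ_v = 18.8×2.4 + 18.5×2.3 = 87.67 kPa.
Pore pressure: u = 9.81×(4.7 − 0) = 46.107 kPa.
Initial effective stress: σ'_0 = σ_v − u = 87.67 − 46.107 = 41.563 kPa.
Stress increase at mid-clay by the 2:1 spreading method:
Δσ = qBL/((B+z)(L+z)) = 190×1.2×2.2/((1.2+4.7)(2.2+4.7)) = 12.321 kPa
Final effective stress: σ'_f = 41.563 + 12.321 = 53.884 kPa.
σ'_f = 53.884 ≤ σ'_p = 87.3 kPa, so the clay remains overconsolidated and only the recompression index applies:
S_c = C_r·H/(1+e₀)·log₁₀(σ'_f/σ'_0) = 0.061×4.6/1.6×log₁₀(53.884/41.563)
    = 0.17538 × 0.11275 = 0.01977 m

S_c ≈ 19.8 mm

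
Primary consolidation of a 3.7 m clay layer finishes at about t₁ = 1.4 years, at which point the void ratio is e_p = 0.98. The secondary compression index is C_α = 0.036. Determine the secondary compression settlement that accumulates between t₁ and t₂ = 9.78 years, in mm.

S_s ≈ 56.8 mm

Secondary compression: S_s = C_α·H/(1+e_p)·log₁₀(t₂/t₁)
S_s = 0.036×3.7/(1+0.98)×log₁₀(9.78/1.4)
    = 0.06727 × 0.8442 = 0.05679 m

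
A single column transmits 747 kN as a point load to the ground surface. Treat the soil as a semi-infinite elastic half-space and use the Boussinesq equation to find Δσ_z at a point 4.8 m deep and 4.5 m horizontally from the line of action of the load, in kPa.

Boussinesq vertical stress below a point load on an elastic half-space:
Δσ_z = 3P/(2πz²) · [1 + (r/z)²]^(−5/2)
r/z = 4.5/4.8 = 0.9375; [1+(r/z)²]^(−5/2) = 0.20665.
Δσ_z = 3×747/(2π×4.8²) × 0.20665 = 15.48 × 0.20665 = 3.199 kPa

Δσ_z ≈ 3.2 kPa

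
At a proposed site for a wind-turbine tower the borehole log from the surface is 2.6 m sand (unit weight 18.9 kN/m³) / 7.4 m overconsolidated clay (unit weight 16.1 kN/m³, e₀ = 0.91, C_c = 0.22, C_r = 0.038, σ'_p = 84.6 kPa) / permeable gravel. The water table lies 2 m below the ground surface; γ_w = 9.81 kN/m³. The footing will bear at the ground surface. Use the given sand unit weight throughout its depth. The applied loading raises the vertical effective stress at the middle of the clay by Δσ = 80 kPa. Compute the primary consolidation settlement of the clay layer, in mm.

Mid-depth of clay below the ground surface: z = 2.6 + 7.4/2 = 6.3 m.
Total vertical stress at mid-clay: σ_v = 18.9×2.6 + 16.1×3.7 = 108.71 kPa.
Pore pressure: u = 9.81×(6.3 − 2) = 42.183 kPa.
Initial effective stress: σ'_0 = σ_v − u = 108.71 − 42.183 = 66.527 kPa.
Final effective stress: σ'_f = 66.527 + 80 = 146.53 kPa.
σ'_f = 146.53 > σ'_p = 84.6 kPa, so the stress path crosses the preconsolidation pressure — recompression up to σ'_p, then virgin compression beyond:
S_c = H/(1+e₀)·[C_r·log₁₀(σ'_p/σ'_0) + C_c·log₁₀(σ'_f/σ'_p)]
    = 7.4/1.91 × [0.038×log₁₀(84.6/66.527) + 0.22×log₁₀(146.53/84.6)]
    = 3.8743 × [0.0039662 + 0.052482] = 0.2187 m

S_c ≈ 219 mm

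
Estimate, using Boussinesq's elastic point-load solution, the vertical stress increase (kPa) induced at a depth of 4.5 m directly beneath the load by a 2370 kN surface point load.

Boussinesq vertical stress below a point load on an elastic half-space:
Δσ_z = 3P/(2πz²) · [1 + (r/z)²]^(−5/2)
r/z = 0/4.5 = 0; [1+(r/z)²]^(−5/2) = 1.
Δσ_z = 3×2370/(2π×4.5²) × 1 = 55.881 × 1 = 55.88 kPa

Δσ_z ≈ 55.9 kPa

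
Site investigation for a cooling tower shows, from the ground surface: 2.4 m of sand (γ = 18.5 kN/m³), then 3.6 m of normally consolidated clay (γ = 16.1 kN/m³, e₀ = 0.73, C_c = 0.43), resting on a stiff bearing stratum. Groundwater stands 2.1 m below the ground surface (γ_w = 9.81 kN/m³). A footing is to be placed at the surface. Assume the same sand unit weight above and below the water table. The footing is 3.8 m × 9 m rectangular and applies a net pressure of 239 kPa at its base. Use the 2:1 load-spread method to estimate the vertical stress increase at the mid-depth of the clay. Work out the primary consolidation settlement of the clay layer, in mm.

Mid-depth of clay below the ground surface: z = 2.4 + 3.6/2 = 4.2 m.
Total vertical stress at mid-clay: σ_v = 18.5×2.4 + 16.1×1.8 = 73.38 kPa.
Pore pressure: u = 9.81×(4.2 − 2.1) = 20.601 kPa.
Initial effective stress: σ'_0 = σ_v − u = 73.38 − 20.601 = 52.779 kPa.
Stress increase at mid-clay by the 2:1 spreading method:
Δσ = qBL/((B+z)(L+z)) = 239×3.8×9/((3.8+4.2)(9+4.2)) = 77.403 kPa
Final effective stress: σ'_f = σ'_0 + Δσ = 52.779 + 77.403 = 130.18 kPa.
Normally consolidated clay, so the full stress increment lies on the virgin compression line:
S_c = C_c·H/(1+e₀)·log₁₀(σ'_f/σ'_0) = 0.43×3.6/(1+0.73)×log₁₀(130.18/52.779)
    = 0.8948 × 0.39208 = 0.3508 m

S_c ≈ 351 mm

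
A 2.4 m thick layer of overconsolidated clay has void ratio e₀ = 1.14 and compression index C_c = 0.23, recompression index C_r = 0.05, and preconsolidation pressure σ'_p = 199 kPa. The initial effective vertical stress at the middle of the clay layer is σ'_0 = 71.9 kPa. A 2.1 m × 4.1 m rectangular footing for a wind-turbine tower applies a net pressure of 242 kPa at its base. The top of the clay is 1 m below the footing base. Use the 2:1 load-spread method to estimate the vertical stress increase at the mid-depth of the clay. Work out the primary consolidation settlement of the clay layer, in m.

Mid-depth of clay below the footing base: z = 1 + 2.4/2 = 2.2 m.
Stress increase at mid-clay by the 2:1 spreading method:
Δσ = qBL/((B+z)(L+z)) = 242×2.1×4.1/((2.1+2.2)(4.1+2.2)) = 76.915 kPa
Final effective stress: σ'_f = 71.9 + 76.915 = 148.81 kPa.
σ'_f = 148.81 ≤ σ'_p = 199 kPa, so the clay remains overconsolidated and only the recompression index applies:
S_c = C_r·H/(1+e₀)·log₁₀(σ'_f/σ'_0) = 0.05×2.4/2.14×log₁₀(148.81/71.9)
    = 0.056075 × 0.3159 = 0.01771 m

S_c ≈ 0.0177 m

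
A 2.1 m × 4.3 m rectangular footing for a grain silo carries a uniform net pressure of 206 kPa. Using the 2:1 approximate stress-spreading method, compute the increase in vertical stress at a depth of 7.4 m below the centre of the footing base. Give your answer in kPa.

Δσ_z ≈ 16.7 kPa

By the 2:1 method the load spreads at 1 horizontal : 2 vertical, so at depth z the loaded area has grown by z in each plan dimension:
Δσ = qBL/((B+z)(L+z)) = 206×2.1×4.3/((2.1+7.4)(4.3+7.4)) = 16.736 kPa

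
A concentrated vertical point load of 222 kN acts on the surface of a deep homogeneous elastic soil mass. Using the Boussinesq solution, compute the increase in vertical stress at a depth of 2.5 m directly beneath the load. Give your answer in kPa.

Δσ_z ≈ 17 kPa

Boussinesq vertical stress below a point load on an elastic half-space:
Δσ_z = 3P/(2πz²) · [1 + (r/z)²]^(−5/2)
r/z = 0/2.5 = 0; [1+(r/z)²]^(−5/2) = 1.
Δσ_z = 3×222/(2π×2.5²) × 1 = 16.96 × 1 = 16.96 kPa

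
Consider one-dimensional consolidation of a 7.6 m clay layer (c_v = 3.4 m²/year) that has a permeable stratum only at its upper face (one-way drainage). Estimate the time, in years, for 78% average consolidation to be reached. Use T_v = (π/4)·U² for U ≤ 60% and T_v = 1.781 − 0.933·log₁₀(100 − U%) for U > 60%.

t ≈ 8.98 years

Drainage path length: H_d = H = 7.6 m (single drainage).
U > 60%: T_v = 1.781 − 0.933·log₁₀(100 − 78) = 0.52852.
t = T_v·H_d²/c_v = 0.52852×7.6²/3.4 = 8.979 years.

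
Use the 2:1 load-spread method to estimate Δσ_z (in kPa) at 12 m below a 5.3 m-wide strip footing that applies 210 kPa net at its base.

Δσ_z ≈ 64.3 kPa

By the 2:1 method the load spreads at 1 horizontal : 2 vertical, so at depth z the loaded area has grown by z in each plan dimension:
Δσ = qB/(B+z) = 210×5.3/(5.3+12) = 64.335 kPa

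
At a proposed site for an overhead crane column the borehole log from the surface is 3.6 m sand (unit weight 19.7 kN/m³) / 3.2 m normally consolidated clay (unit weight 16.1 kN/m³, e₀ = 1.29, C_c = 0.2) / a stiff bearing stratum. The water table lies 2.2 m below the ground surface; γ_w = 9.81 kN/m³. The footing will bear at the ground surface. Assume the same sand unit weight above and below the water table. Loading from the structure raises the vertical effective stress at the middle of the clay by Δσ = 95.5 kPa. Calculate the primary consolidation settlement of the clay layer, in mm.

Mid-depth of clay below the ground surface: z = 3.6 + 3.2/2 = 5.2 m.
Total vertical stress at mid-clay: σ_v = 19.7×3.6 + 16.1×1.6 = 96.68 kPa.
Pore pressure: u = 9.81×(5.2 − 2.2) = 29.43 kPa.
Initial effective stress: σ'_0 = σ_v − u = 96.68 − 29.43 = 67.25 kPa.
Final effective stress: σ'_f = σ'_0 + Δσ = 67.25 + 95.5 = 162.75 kPa.
Normally consolidated clay, so the full stress increment lies on the virgin compression line:
S_c = C_c·H/(1+e₀)·log₁₀(σ'_f/σ'_0) = 0.2×3.2/(1+1.29)×log₁₀(162.75/67.25)
    = 0.27948 × 0.38383 = 0.1073 m

S_c ≈ 107 mm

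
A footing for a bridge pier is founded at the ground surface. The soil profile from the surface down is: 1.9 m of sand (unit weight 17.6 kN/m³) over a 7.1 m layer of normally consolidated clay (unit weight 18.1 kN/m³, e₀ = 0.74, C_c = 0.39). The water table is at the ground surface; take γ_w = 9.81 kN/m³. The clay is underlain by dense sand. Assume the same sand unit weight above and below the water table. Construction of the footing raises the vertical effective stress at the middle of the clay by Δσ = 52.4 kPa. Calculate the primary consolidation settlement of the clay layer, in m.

S_c ≈ 0.54 m

Mid-depth of clay below the ground surface: z = 1.9 + 7.1/2 = 5.45 m.
Total vertical stress at mid-clay: σ_v = 17.6×1.9 + 18.1×3.55 = 97.695 kPa.
Pore pressure: u = 9.81×(5.45 − 0) = 53.465 kPa.
Initial effective stress: σ'_0 = σ_v − u = 97.695 − 53.465 = 44.23 kPa.
Final effective stress: σ'_f = σ'_0 + Δσ = 44.23 + 52.4 = 96.63 kPa.
Normally consolidated clay, so the full stress increment lies on the virgin compression line:
S_c = C_c·H/(1+e₀)·log₁₀(σ'_f/σ'_0) = 0.39×7.1/(1+0.74)×log₁₀(96.63/44.23)
    = 1.5914 × 0.3394 = 0.5401 m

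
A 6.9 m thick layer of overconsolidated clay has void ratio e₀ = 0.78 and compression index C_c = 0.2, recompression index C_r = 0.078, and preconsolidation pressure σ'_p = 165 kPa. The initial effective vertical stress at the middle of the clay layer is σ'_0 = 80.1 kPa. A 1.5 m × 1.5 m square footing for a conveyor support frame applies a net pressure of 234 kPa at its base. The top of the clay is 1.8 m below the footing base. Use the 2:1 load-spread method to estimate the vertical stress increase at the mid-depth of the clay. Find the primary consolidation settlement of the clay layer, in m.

S_c ≈ 0.0177 m

Mid-depth of clay below the footing base: z = 1.8 + 6.9/2 = 5.25 m.
Stress increase at mid-clay by the 2:1 spreading method:
Δσ = qBL/((B+z)(L+z)) = 234×1.5×1.5/((1.5+5.25)(1.5+5.25)) = 11.556 kPa
Final effective stress: σ'_f = 80.1 + 11.556 = 91.656 kPa.
σ'_f = 91.656 ≤ σ'_p = 165 kPa, so the clay remains overconsolidated and only the recompression index applies:
S_c = C_r·H/(1+e₀)·log₁₀(σ'_f/σ'_0) = 0.078×6.9/1.78×log₁₀(91.656/80.1)
    = 0.30236 × 0.058528 = 0.0177 m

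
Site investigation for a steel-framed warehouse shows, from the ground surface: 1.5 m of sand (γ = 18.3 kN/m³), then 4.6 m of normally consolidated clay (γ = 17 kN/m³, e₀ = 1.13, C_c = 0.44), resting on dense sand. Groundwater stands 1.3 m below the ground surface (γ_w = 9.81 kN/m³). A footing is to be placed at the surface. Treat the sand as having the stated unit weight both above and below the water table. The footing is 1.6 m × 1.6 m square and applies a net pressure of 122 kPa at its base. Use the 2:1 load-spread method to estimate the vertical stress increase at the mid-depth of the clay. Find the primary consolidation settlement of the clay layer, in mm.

S_c ≈ 93.7 mm

Mid-depth of clay below the ground surface: z = 1.5 + 4.6/2 = 3.8 m.
Total vertical stress at mid-clay: σ_v = 18.3×1.5 + 17×2.3 = 66.55 kPa.
Pore pressure: u = 9.81×(3.8 − 1.3) = 24.525 kPa.
Initial effective stress: σ'_0 = σ_v − u = 66.55 − 24.525 = 42.025 kPa.
Stress increase at mid-clay by the 2:1 spreading method:
Δσ = qBL/((B+z)(L+z)) = 122×1.6×1.6/((1.6+3.8)(1.6+3.8)) = 10.711 kPa
Final effective stress: σ'_f = σ'_0 + Δσ = 42.025 + 10.711 = 52.736 kPa.
Normally consolidated clay, so the full stress increment lies on the virgin compression line:
S_c = C_c·H/(1+e₀)·log₁₀(σ'_f/σ'_0) = 0.44×4.6/(1+1.13)×log₁₀(52.736/42.025)
    = 0.95023 × 0.098599 = 0.09369 m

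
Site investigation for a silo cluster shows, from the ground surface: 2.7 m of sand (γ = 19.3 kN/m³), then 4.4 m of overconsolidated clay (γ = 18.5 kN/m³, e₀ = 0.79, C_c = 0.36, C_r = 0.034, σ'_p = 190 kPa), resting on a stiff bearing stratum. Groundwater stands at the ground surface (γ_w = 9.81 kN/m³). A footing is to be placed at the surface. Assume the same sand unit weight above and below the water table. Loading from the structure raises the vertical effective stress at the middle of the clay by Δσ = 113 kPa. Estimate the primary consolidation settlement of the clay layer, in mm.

S_c ≈ 45.7 mm

Mid-depth of clay below the ground surface: z = 2.7 + 4.4/2 = 4.9 m.
Total vertical stress at mid-clay: σ_v = 19.3×2.7 + 18.5×2.2 = 92.81 kPa.
Pore pressure: u = 9.81×(4.9 − 0) = 48.069 kPa.
Initial effective stress: σ'_0 = σ_v − u = 92.81 − 48.069 = 44.741 kPa.
Final effective stress: σ'_f = 44.741 + 113 = 157.74 kPa.
σ'_f = 157.74 ≤ σ'_p = 190 kPa, so the clay remains overconsolidated and only the recompression index applies:
S_c = C_r·H/(1+e₀)·log₁₀(σ'_f/σ'_0) = 0.034×4.4/1.79×log₁₀(157.74/44.741)
    = 0.083575 × 0.54724 = 0.04574 m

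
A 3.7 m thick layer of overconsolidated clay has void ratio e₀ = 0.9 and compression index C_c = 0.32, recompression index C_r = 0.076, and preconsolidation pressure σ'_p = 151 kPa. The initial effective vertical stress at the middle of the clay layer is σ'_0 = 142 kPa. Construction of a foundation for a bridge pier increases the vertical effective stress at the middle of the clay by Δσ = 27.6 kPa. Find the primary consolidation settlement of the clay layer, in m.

S_c ≈ 0.0354 m

Final effective stress: σ'_f = 142 + 27.6 = 169.6 kPa.
σ'_f = 169.6 > σ'_p = 151 kPa, so the stress path crosses the preconsolidation pressure — recompression up to σ'_p, then virgin compression beyond:
S_c = H/(1+e₀)·[C_r·log₁₀(σ'_p/σ'_0) + C_c·log₁₀(σ'_f/σ'_p)]
    = 3.7/1.9 × [0.076×log₁₀(151/142) + 0.32×log₁₀(169.6/151)]
    = 1.9474 × [0.0020283 + 0.016144] = 0.03539 m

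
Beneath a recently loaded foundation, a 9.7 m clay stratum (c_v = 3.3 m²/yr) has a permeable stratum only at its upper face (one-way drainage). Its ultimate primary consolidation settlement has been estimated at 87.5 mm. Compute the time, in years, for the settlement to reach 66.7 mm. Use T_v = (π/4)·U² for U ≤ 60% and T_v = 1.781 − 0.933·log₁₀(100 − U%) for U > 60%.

Drainage path length: H_d = H = 9.7 m (single drainage).
U = S(t)/S_ult = 66.7/87.5 = 0.7623.
U > 60%: T_v = 1.781 − 0.933·log₁₀(100 − 76.229) = 0.49714.
t = T_v·H_d²/c_v = 0.49714×9.7²/3.3 = 14.17 years.

t ≈ 14.2 years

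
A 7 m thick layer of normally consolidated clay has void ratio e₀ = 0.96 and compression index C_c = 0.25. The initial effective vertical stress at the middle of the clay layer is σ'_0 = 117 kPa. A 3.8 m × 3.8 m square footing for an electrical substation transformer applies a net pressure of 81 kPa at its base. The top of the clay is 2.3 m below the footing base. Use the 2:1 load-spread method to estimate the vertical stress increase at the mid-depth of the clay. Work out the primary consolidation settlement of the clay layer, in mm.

S_c ≈ 39.9 mm

Mid-depth of clay below the footing base: z = 2.3 + 7/2 = 5.8 m.
Stress increase at mid-clay by the 2:1 spreading method:
Δσ = qBL/((B+z)(L+z)) = 81×3.8×3.8/((3.8+5.8)(3.8+5.8)) = 12.691 kPa
Final effective stress: σ'_f = σ'_0 + Δσ = 117 + 12.691 = 129.69 kPa.
Normally consolidated clay, so the full stress increment lies on the virgin compression line:
S_c = C_c·H/(1+e₀)·log₁₀(σ'_f/σ'_0) = 0.25×7/(1+0.96)×log₁₀(129.69/117)
    = 0.89286 × 0.044721 = 0.03993 m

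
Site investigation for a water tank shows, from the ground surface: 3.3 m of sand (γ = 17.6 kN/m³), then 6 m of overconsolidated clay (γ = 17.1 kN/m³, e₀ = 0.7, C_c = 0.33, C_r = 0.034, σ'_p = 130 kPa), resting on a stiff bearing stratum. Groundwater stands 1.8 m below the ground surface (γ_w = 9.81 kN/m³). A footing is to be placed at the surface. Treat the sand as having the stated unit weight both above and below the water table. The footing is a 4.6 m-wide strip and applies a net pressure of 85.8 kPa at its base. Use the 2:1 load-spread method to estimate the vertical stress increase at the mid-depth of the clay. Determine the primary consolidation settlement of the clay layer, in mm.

S_c ≈ 23 mm

Mid-depth of clay below the ground surface: z = 3.3 + 6/2 = 6.3 m.
Total vertical stress at mid-clay: σ_v = 17.6×3.3 + 17.1×3 = 109.38 kPa.
Pore pressure: u = 9.81×(6.3 − 1.8) = 44.145 kPa.
Initial effective stress: σ'_0 = σ_v − u = 109.38 − 44.145 = 65.235 kPa.
Stress increase at mid-clay by the 2:1 spreading method:
Δσ = qB/(B+z) = 85.8×4.6/(4.6+6.3) = 36.209 kPa
Final effective stress: σ'_f = 65.235 + 36.209 = 101.44 kPa.
σ'_f = 101.44 ≤ σ'_p = 130 kPa, so the clay remains overconsolidated and only the recompression index applies:
S_c = C_r·H/(1+e₀)·log₁₀(σ'_f/σ'_0) = 0.034×6/1.7×log₁₀(101.44/65.235)
    = 0.12 × 0.19173 = 0.02301 m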